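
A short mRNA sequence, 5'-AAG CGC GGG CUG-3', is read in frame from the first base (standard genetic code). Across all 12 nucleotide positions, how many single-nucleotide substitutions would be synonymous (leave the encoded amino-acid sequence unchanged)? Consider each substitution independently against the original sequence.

Codon 1 (AAG, Lys): 1 synonymous substitution.
Codon 2 (CGC, Arg): 3 synonymous substitutions.
Codon 3 (GGG, Gly): 3 synonymous substitutions.
Codon 4 (CUG, Leu): 4 synonymous substitutions.
Total: 1 + 3 + 3 + 4 = 11.

11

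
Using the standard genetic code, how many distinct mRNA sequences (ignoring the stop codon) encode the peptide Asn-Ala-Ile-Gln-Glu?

Asn: 2 codons.
Ala: 4 codons.
Ile: 3 codons.
Gln: 2 codons.
Glu: 2 codons.
2 × 4 × 3 × 2 × 2 = 96.

96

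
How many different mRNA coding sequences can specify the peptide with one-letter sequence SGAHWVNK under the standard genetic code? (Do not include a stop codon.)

3072

Ser: 6 codons.
Gly: 4 codons.
Ala: 4 codons.
His: 2 codons.
Trp: 1 codon.
Val: 4 codons.
Asn: 2 codons.
Lys: 2 codons.
6 × 4 × 4 × 2 × 1 × 4 × 2 × 2 = 3072.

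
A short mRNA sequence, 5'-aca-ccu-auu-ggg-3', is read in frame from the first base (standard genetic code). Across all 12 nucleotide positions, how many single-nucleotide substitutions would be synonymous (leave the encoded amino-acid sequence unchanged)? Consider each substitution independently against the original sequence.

11

Codon 1 (ACA, Thr): 3 synonymous substitutions.
Codon 2 (CCU, Pro): 3 synonymous substitutions.
Codon 3 (AUU, Ile): 2 synonymous substitutions.
Codon 4 (GGG, Gly): 3 synonymous substitutions.
Total: 3 + 3 + 2 + 3 = 11.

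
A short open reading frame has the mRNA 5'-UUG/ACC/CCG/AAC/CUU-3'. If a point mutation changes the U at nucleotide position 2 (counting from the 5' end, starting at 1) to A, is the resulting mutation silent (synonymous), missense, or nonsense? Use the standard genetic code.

nonsense

Position 2 falls in codon 1: UUG → Leu.
After the substitution the codon is UAG → Stop.
The new codon is a stop codon, so this is a nonsense mutation.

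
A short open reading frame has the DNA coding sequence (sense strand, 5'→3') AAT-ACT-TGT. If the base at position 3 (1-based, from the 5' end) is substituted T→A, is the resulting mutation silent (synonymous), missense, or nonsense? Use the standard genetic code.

Position 3 falls in codon 1: AAT → Asn.
After the substitution the codon is AAA → Lys.
Asn ≠ Lys, so this is a missense mutation.

missense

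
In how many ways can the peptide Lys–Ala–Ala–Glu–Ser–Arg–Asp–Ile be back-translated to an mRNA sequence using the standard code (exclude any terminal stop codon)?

13824

Lys: 2 codons.
Ala: 4 codons.
Ala: 4 codons.
Glu: 2 codons.
Ser: 6 codons.
Arg: 6 codons.
Asp: 2 codons.
Ile: 3 codons.
2 × 4 × 4 × 2 × 6 × 6 × 2 × 3 = 13824.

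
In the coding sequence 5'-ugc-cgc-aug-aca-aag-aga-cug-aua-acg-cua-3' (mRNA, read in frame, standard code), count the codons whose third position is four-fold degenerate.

Codon 1 UGC (Cys): third position 2-fold.
Codon 2 CGC (Arg): third position 4-fold.
Codon 3 AUG (Met): third position 1-fold.
Codon 4 ACA (Thr): third position 4-fold.
Codon 5 AAG (Lys): third position 2-fold.
Codon 6 AGA (Arg): third position 2-fold.
Codon 7 CUG (Leu): third position 4-fold.
Codon 8 AUA (Ile): third position 3-fold.
Codon 9 ACG (Thr): third position 4-fold.
Codon 10 CUA (Leu): third position 4-fold.
Four-fold degenerate third positions: 5.

5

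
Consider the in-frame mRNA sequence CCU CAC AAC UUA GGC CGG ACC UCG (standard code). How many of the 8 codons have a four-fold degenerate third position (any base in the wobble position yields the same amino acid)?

Codon 1 CCU (Pro): third position 4-fold.
Codon 2 CAC (His): third position 2-fold.
Codon 3 AAC (Asn): third position 2-fold.
Codon 4 UUA (Leu): third position 2-fold.
Codon 5 GGC (Gly): third position 4-fold.
Codon 6 CGG (Arg): third position 4-fold.
Codon 7 ACC (Thr): third position 4-fold.
Codon 8 UCG (Ser): third position 4-fold.
Four-fold degenerate third positions: 5.

5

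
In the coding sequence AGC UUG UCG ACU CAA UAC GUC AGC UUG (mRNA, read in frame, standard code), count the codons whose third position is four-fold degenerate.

Codon 1 AGC (Ser): third position 2-fold.
Codon 2 UUG (Leu): third position 2-fold.
Codon 3 UCG (Ser): third position 4-fold.
Codon 4 ACU (Thr): third position 4-fold.
Codon 5 CAA (Gln): third position 2-fold.
Codon 6 UAC (Tyr): third position 2-fold.
Codon 7 GUC (Val): third position 4-fold.
Codon 8 AGC (Ser): third position 2-fold.
Codon 9 UUG (Leu): third position 2-fold.
Four-fold degenerate third positions: 3.

3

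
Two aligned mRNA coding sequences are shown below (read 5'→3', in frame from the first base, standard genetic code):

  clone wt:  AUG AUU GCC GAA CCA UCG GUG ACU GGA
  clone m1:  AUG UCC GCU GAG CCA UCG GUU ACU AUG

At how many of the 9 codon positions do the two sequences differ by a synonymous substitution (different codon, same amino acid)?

3

Codon 1: AUG Met / AUG Met — identical.
Codon 2: AUU Ile / UCC Ser — nonsynonymous.
Codon 3: GCC Ala / GCU Ala — synonymous.
Codon 4: GAA Glu / GAG Glu — synonymous.
Codon 5: CCA Pro / CCA Pro — identical.
Codon 6: UCG Ser / UCG Ser — identical.
Codon 7: GUG Val / GUU Val — synonymous.
Codon 8: ACU Thr / ACU Thr — identical.
Codon 9: GGA Gly / AUG Met — nonsynonymous.
Synonymous differences: 3.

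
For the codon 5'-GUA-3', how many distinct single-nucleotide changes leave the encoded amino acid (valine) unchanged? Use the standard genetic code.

3

Position 1: none → 0 synonymous.
Position 2: none → 0 synonymous.
Position 3: GUU, GUC, GUG → 3 synonymous.
Total: 0 + 0 + 3 = 3.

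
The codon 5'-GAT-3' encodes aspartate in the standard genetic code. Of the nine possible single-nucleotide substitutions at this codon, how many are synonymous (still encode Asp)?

1

Position 1: none → 0 synonymous.
Position 2: none → 0 synonymous.
Position 3: GAC → 1 synonymous.
Total: 0 + 0 + 1 = 1.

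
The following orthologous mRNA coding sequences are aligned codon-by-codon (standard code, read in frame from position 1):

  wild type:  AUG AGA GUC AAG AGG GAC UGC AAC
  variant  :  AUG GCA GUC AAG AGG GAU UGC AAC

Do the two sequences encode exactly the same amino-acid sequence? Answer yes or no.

no

Codon 1: AUG Met / AUG Met — identical.
Codon 2: AGA Arg / GCA Ala — nonsynonymous.
Codon 3: GUC Val / GUC Val — identical.
Codon 4: AAG Lys / AAG Lys — identical.
Codon 5: AGG Arg / AGG Arg — identical.
Codon 6: GAC Asp / GAU Asp — synonymous.
Codon 7: UGC Cys / UGC Cys — identical.
Codon 8: AAC Asn / AAC Asn — identical.
Nonsynonymous differences: 1 → different protein.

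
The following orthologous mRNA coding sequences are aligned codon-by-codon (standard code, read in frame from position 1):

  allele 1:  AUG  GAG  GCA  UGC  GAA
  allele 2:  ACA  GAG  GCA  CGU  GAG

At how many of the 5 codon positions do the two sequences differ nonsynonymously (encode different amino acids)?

2

Codon 1: AUG Met / ACA Thr — nonsynonymous.
Codon 2: GAG Glu / GAG Glu — identical.
Codon 3: GCA Ala / GCA Ala — identical.
Codon 4: UGC Cys / CGU Arg — nonsynonymous.
Codon 5: GAA Glu / GAG Glu — synonymous.
Nonsynonymous differences: 2.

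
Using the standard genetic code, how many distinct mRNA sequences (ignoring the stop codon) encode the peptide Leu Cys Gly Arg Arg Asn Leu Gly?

82944

Leu: 6 codons.
Cys: 2 codons.
Gly: 4 codons.
Arg: 6 codons.
Arg: 6 codons.
Asn: 2 codons.
Leu: 6 codons.
Gly: 4 codons.
6 × 2 × 4 × 6 × 6 × 2 × 6 × 4 = 82944.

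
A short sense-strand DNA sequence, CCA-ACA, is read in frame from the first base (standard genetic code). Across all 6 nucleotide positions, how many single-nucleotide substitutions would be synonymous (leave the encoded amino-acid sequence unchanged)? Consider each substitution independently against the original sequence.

6

Codon 1 (CCA, Pro): 3 synonymous substitutions.
Codon 2 (ACA, Thr): 3 synonymous substitutions.
Total: 3 + 3 = 6.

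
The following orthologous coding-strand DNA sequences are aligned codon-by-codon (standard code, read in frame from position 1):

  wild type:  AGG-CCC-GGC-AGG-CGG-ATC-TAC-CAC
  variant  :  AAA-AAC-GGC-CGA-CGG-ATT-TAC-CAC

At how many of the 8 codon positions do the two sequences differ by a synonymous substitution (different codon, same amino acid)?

2

Codon 1: AGG Arg / AAA Lys — nonsynonymous.
Codon 2: CCC Pro / AAC Asn — nonsynonymous.
Codon 3: GGC Gly / GGC Gly — identical.
Codon 4: AGG Arg / CGA Arg — synonymous.
Codon 5: CGG Arg / CGG Arg — identical.
Codon 6: ATC Ile / ATT Ile — synonymous.
Codon 7: TAC Tyr / TAC Tyr — identical.
Codon 8: CAC His / CAC His — identical.
Synonymous differences: 2.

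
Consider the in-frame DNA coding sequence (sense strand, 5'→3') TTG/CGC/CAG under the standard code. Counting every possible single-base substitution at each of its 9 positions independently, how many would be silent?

6

Codon 1 (TTG, Leu): 2 synonymous substitutions.
Codon 2 (CGC, Arg): 3 synonymous substitutions.
Codon 3 (CAG, Gln): 1 synonymous substitution.
Total: 2 + 3 + 1 = 6.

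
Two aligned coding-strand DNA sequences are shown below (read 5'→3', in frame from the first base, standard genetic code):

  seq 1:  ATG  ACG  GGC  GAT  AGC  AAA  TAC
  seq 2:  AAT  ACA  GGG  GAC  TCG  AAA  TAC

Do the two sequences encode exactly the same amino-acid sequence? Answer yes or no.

no

Codon 1: ATG Met / AAT Asn — nonsynonymous.
Codon 2: ACG Thr / ACA Thr — synonymous.
Codon 3: GGC Gly / GGG Gly — synonymous.
Codon 4: GAT Asp / GAC Asp — synonymous.
Codon 5: AGC Ser / TCG Ser — synonymous.
Codon 6: AAA Lys / AAA Lys — identical.
Codon 7: TAC Tyr / TAC Tyr — identical.
Nonsynonymous differences: 1 → different protein.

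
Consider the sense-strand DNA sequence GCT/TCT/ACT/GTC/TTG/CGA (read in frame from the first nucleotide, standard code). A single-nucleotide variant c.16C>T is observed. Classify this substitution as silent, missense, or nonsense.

Position 16 falls in codon 6: CGA → Arg.
After the substitution the codon is TGA → Stop.
The new codon is a stop codon, so this is a nonsense mutation.

nonsense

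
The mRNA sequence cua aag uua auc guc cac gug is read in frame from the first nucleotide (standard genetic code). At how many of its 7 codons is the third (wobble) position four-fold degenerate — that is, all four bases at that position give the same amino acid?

3

Codon 1 CUA (Leu): third position 4-fold.
Codon 2 AAG (Lys): third position 2-fold.
Codon 3 UUA (Leu): third position 2-fold.
Codon 4 AUC (Ile): third position 3-fold.
Codon 5 GUC (Val): third position 4-fold.
Codon 6 CAC (His): third position 2-fold.
Codon 7 GUG (Val): third position 4-fold.
Four-fold degenerate third positions: 3.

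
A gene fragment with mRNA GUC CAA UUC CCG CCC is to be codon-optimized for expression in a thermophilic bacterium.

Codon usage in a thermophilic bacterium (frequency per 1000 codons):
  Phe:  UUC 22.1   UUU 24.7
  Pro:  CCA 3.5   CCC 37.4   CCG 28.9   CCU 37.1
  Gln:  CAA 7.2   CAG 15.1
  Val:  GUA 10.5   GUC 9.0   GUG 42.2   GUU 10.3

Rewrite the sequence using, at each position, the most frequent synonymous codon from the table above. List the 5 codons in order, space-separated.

Codon 1 (Val): best is GUG at 42.2.
Codon 2 (Gln): best is CAG at 15.1.
Codon 3 (Phe): best is UUU at 24.7.
Codon 4 (Pro): best is CCC at 37.4.
Codon 5 (Pro): best is CCC at 37.4.

GUG CAG UUU CCC CCC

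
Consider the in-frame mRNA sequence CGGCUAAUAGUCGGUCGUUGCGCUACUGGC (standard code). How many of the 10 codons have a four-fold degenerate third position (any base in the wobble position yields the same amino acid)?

Codon 1 CGG (Arg): third position 4-fold.
Codon 2 CUA (Leu): third position 4-fold.
Codon 3 AUA (Ile): third position 3-fold.
Codon 4 GUC (Val): third position 4-fold.
Codon 5 GGU (Gly): third position 4-fold.
Codon 6 CGU (Arg): third position 4-fold.
Codon 7 UGC (Cys): third position 2-fold.
Codon 8 GCU (Ala): third position 4-fold.
Codon 9 ACU (Thr): third position 4-fold.
Codon 10 GGC (Gly): third position 4-fold.
Four-fold degenerate third positions: 8.

8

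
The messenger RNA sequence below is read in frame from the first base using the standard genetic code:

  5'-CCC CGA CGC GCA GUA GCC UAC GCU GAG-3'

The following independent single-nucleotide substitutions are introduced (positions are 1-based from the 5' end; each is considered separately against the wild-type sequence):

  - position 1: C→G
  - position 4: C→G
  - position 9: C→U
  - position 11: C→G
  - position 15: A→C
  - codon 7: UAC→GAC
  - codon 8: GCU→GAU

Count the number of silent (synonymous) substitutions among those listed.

2

Codon 1: CCC (Pro) → GCC (Ala) — missense.
Codon 2: CGA (Arg) → GGA (Gly) — missense.
Codon 3: CGC (Arg) → CGU (Arg) — synonymous.
Codon 4: GCA (Ala) → GGA (Gly) — missense.
Codon 5: GUA (Val) → GUC (Val) — synonymous.
Codon 7: UAC (Tyr) → GAC (Asp) — missense.
Codon 8: GCU (Ala) → GAU (Asp) — missense.
Synonymous: 2 of 7.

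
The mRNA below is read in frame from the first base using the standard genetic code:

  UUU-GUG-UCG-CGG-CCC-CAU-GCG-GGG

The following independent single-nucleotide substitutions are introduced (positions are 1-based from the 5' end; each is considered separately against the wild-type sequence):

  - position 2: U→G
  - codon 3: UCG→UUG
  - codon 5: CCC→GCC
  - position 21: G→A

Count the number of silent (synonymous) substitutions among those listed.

1

Codon 1: UUU (Phe) → UGU (Cys) — missense.
Codon 3: UCG (Ser) → UUG (Leu) — missense.
Codon 5: CCC (Pro) → GCC (Ala) — missense.
Codon 7: GCG (Ala) → GCA (Ala) — synonymous.
Synonymous: 1 of 4.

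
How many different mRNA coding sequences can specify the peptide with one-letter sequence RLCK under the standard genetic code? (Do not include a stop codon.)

144

Arg: 6 codons.
Leu: 6 codons.
Cys: 2 codons.
Lys: 2 codons.
6 × 6 × 2 × 2 = 144.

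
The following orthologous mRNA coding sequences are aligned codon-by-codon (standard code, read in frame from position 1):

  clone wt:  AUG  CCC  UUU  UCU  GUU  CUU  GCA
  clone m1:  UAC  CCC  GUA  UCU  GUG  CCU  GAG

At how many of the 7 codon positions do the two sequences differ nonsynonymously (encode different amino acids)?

4

Codon 1: AUG Met / UAC Tyr — nonsynonymous.
Codon 2: CCC Pro / CCC Pro — identical.
Codon 3: UUU Phe / GUA Val — nonsynonymous.
Codon 4: UCU Ser / UCU Ser — identical.
Codon 5: GUU Val / GUG Val — synonymous.
Codon 6: CUU Leu / CCU Pro — nonsynonymous.
Codon 7: GCA Ala / GAG Glu — nonsynonymous.
Nonsynonymous differences: 4.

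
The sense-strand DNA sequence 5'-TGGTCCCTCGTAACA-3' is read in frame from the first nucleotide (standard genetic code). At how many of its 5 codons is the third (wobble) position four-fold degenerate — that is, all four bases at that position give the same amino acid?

Codon 1 TGG (Trp): third position 1-fold.
Codon 2 TCC (Ser): third position 4-fold.
Codon 3 CTC (Leu): third position 4-fold.
Codon 4 GTA (Val): third position 4-fold.
Codon 5 ACA (Thr): third position 4-fold.
Four-fold degenerate third positions: 4.

4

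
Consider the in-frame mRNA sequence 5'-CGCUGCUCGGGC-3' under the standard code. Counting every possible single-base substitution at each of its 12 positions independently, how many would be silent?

10

Codon 1 (CGC, Arg): 3 synonymous substitutions.
Codon 2 (UGC, Cys): 1 synonymous substitution.
Codon 3 (UCG, Ser): 3 synonymous substitutions.
Codon 4 (GGC, Gly): 3 synonymous substitutions.
Total: 3 + 1 + 3 + 3 = 10.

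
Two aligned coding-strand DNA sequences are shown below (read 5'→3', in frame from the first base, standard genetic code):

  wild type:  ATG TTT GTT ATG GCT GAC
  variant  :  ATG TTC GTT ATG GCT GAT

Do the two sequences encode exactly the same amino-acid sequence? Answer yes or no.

Codon 1: ATG Met / ATG Met — identical.
Codon 2: TTT Phe / TTC Phe — synonymous.
Codon 3: GTT Val / GTT Val — identical.
Codon 4: ATG Met / ATG Met — identical.
Codon 5: GCT Ala / GCT Ala — identical.
Codon 6: GAC Asp / GAT Asp — synonymous.
Nonsynonymous differences: 0 → same protein.

yes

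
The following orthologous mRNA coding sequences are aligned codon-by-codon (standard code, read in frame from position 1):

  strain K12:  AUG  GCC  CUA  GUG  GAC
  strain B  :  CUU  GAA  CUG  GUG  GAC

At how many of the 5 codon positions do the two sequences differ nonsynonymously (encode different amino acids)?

2

Codon 1: AUG Met / CUU Leu — nonsynonymous.
Codon 2: GCC Ala / GAA Glu — nonsynonymous.
Codon 3: CUA Leu / CUG Leu — synonymous.
Codon 4: GUG Val / GUG Val — identical.
Codon 5: GAC Asp / GAC Asp — identical.
Nonsynonymous differences: 2.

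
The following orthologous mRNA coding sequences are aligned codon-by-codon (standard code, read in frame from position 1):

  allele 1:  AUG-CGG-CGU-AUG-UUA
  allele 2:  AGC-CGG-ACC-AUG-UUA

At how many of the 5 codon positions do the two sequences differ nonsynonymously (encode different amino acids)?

Codon 1: AUG Met / AGC Ser — nonsynonymous.
Codon 2: CGG Arg / CGG Arg — identical.
Codon 3: CGU Arg / ACC Thr — nonsynonymous.
Codon 4: AUG Met / AUG Met — identical.
Codon 5: UUA Leu / UUA Leu — identical.
Nonsynonymous differences: 2.

2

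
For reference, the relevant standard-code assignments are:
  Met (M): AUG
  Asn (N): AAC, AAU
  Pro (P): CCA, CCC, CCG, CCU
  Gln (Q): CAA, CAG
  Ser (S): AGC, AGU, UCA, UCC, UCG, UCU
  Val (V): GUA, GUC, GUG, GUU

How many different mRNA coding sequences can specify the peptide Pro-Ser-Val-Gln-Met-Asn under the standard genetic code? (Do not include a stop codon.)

384

Pro: 4 codons.
Ser: 6 codons.
Val: 4 codons.
Gln: 2 codons.
Met: 1 codon.
Asn: 2 codons.
4 × 6 × 4 × 2 × 1 × 2 = 384.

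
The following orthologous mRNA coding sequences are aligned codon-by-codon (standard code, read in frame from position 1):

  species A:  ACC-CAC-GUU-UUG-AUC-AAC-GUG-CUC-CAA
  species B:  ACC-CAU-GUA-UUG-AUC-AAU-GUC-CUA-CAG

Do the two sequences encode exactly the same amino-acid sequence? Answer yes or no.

Codon 1: ACC Thr / ACC Thr — identical.
Codon 2: CAC His / CAU His — synonymous.
Codon 3: GUU Val / GUA Val — synonymous.
Codon 4: UUG Leu / UUG Leu — identical.
Codon 5: AUC Ile / AUC Ile — identical.
Codon 6: AAC Asn / AAU Asn — synonymous.
Codon 7: GUG Val / GUC Val — synonymous.
Codon 8: CUC Leu / CUA Leu — synonymous.
Codon 9: CAA Gln / CAG Gln — synonymous.
Nonsynonymous differences: 0 → same protein.

yes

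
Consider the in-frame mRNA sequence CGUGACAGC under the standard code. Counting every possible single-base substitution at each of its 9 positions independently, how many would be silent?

Codon 1 (CGU, Arg): 3 synonymous substitutions.
Codon 2 (GAC, Asp): 1 synonymous substitution.
Codon 3 (AGC, Ser): 1 synonymous substitution.
Total: 3 + 1 + 1 = 5.

5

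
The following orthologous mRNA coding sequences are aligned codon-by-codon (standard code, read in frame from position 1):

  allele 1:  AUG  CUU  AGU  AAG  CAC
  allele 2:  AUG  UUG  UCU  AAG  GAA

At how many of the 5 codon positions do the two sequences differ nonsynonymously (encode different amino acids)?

Codon 1: AUG Met / AUG Met — identical.
Codon 2: CUU Leu / UUG Leu — synonymous.
Codon 3: AGU Ser / UCU Ser — synonymous.
Codon 4: AAG Lys / AAG Lys — identical.
Codon 5: CAC His / GAA Glu — nonsynonymous.
Nonsynonymous differences: 1.

1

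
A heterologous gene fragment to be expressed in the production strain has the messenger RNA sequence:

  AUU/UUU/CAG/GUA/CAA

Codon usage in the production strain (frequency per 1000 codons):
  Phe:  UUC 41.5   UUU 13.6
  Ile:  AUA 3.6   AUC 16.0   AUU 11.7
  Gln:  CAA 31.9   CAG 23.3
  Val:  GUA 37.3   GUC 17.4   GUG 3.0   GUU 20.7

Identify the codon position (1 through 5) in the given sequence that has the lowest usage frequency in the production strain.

Codon 1 AUU (Ile): 11.7 per 1000.
Codon 2 UUU (Phe): 13.6 per 1000.
Codon 3 CAG (Gln): 23.3 per 1000.
Codon 4 GUA (Val): 37.3 per 1000.
Codon 5 CAA (Gln): 31.9 per 1000.
Lowest frequency is 11.7 at codon 1.

1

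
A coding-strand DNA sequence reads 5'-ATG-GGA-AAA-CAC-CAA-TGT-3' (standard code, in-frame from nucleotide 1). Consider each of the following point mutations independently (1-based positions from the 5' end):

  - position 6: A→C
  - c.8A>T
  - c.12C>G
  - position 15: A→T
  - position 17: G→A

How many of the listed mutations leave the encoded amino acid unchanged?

1

Codon 2: GGA (Gly) → GGC (Gly) — synonymous.
Codon 3: AAA (Lys) → ATA (Ile) — missense.
Codon 4: CAC (His) → CAG (Gln) — missense.
Codon 5: CAA (Gln) → CAT (His) — missense.
Codon 6: TGT (Cys) → TAT (Tyr) — missense.
Synonymous: 1 of 5.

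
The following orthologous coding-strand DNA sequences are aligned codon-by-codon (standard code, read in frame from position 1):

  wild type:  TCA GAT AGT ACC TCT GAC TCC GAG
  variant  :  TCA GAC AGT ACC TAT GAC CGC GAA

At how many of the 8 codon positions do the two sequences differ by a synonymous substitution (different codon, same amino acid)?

2

Codon 1: TCA Ser / TCA Ser — identical.
Codon 2: GAT Asp / GAC Asp — synonymous.
Codon 3: AGT Ser / AGT Ser — identical.
Codon 4: ACC Thr / ACC Thr — identical.
Codon 5: TCT Ser / TAT Tyr — nonsynonymous.
Codon 6: GAC Asp / GAC Asp — identical.
Codon 7: TCC Ser / CGC Arg — nonsynonymous.
Codon 8: GAG Glu / GAA Glu — synonymous.
Synonymous differences: 2.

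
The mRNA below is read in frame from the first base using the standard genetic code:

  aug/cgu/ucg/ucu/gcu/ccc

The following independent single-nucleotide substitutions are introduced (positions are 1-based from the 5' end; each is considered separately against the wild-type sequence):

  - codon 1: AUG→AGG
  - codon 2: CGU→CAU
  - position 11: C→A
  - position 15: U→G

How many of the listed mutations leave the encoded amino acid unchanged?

1

Codon 1: AUG (Met) → AGG (Arg) — missense.
Codon 2: CGU (Arg) → CAU (His) — missense.
Codon 4: UCU (Ser) → UAU (Tyr) — missense.
Codon 5: GCU (Ala) → GCG (Ala) — synonymous.
Synonymous: 1 of 4.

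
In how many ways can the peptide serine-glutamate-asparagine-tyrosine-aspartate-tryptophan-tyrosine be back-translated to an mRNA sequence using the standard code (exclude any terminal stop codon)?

Ser: 6 codons.
Glu: 2 codons.
Asn: 2 codons.
Tyr: 2 codons.
Asp: 2 codons.
Trp: 1 codon.
Tyr: 2 codons.
6 × 2 × 2 × 2 × 2 × 1 × 2 = 192.

192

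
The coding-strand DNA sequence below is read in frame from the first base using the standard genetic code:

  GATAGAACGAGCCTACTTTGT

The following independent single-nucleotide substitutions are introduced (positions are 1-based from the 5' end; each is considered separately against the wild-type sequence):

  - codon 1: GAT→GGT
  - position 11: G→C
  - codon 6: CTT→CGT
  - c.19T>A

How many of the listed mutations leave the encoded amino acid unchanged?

Codon 1: GAT (Asp) → GGT (Gly) — missense.
Codon 4: AGC (Ser) → ACC (Thr) — missense.
Codon 6: CTT (Leu) → CGT (Arg) — missense.
Codon 7: TGT (Cys) → AGT (Ser) — missense.
Synonymous: 0 of 4.

0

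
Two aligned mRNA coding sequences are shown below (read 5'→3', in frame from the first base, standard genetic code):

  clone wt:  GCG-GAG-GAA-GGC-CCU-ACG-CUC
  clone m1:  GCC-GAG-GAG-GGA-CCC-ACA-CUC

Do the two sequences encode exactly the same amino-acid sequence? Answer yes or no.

Codon 1: GCG Ala / GCC Ala — synonymous.
Codon 2: GAG Glu / GAG Glu — identical.
Codon 3: GAA Glu / GAG Glu — synonymous.
Codon 4: GGC Gly / GGA Gly — synonymous.
Codon 5: CCU Pro / CCC Pro — synonymous.
Codon 6: ACG Thr / ACA Thr — synonymous.
Codon 7: CUC Leu / CUC Leu — identical.
Nonsynonymous differences: 0 → same protein.

yes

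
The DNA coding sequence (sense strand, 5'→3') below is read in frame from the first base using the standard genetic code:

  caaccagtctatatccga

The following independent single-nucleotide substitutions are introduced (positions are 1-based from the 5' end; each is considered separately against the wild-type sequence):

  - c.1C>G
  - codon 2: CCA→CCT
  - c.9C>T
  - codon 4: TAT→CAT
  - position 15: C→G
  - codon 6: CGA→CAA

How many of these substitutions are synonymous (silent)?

2

Codon 1: CAA (Gln) → GAA (Glu) — missense.
Codon 2: CCA (Pro) → CCT (Pro) — synonymous.
Codon 3: GTC (Val) → GTT (Val) — synonymous.
Codon 4: TAT (Tyr) → CAT (His) — missense.
Codon 5: ATC (Ile) → ATG (Met) — missense.
Codon 6: CGA (Arg) → CAA (Gln) — missense.
Synonymous: 2 of 6.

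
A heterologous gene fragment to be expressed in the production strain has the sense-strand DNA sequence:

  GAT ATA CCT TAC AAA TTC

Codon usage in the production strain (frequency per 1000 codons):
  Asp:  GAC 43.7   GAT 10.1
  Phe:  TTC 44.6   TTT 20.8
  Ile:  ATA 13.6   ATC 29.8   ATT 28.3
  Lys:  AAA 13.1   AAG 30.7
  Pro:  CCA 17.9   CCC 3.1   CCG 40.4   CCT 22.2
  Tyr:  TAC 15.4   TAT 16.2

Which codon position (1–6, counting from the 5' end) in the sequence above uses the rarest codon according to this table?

1

Codon 1 GAT (Asp): 10.1 per 1000.
Codon 2 ATA (Ile): 13.6 per 1000.
Codon 3 CCT (Pro): 22.2 per 1000.
Codon 4 TAC (Tyr): 15.4 per 1000.
Codon 5 AAA (Lys): 13.1 per 1000.
Codon 6 TTC (Phe): 44.6 per 1000.
Lowest frequency is 10.1 at codon 1.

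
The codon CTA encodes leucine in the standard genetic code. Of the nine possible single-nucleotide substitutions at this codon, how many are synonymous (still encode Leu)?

Position 1: TTA → 1 synonymous.
Position 2: none → 0 synonymous.
Position 3: CTT, CTC, CTG → 3 synonymous.
Total: 1 + 0 + 3 = 4.

4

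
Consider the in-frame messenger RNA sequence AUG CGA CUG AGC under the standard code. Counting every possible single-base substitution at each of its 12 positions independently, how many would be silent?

Codon 1 (AUG, Met): 0 synonymous substitutions.
Codon 2 (CGA, Arg): 4 synonymous substitutions.
Codon 3 (CUG, Leu): 4 synonymous substitutions.
Codon 4 (AGC, Ser): 1 synonymous substitution.
Total: 0 + 4 + 4 + 1 = 9.

9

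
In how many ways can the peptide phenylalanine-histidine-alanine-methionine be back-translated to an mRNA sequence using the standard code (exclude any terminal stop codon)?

16

Phe: 2 codons.
His: 2 codons.
Ala: 4 codons.
Met: 1 codon.
2 × 2 × 4 × 1 = 16.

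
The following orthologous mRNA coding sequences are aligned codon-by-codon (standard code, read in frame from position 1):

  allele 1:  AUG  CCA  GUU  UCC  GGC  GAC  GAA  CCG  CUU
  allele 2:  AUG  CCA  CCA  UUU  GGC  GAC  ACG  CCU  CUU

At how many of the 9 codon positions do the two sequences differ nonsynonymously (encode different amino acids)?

3

Codon 1: AUG Met / AUG Met — identical.
Codon 2: CCA Pro / CCA Pro — identical.
Codon 3: GUU Val / CCA Pro — nonsynonymous.
Codon 4: UCC Ser / UUU Phe — nonsynonymous.
Codon 5: GGC Gly / GGC Gly — identical.
Codon 6: GAC Asp / GAC Asp — identical.
Codon 7: GAA Glu / ACG Thr — nonsynonymous.
Codon 8: CCG Pro / CCU Pro — synonymous.
Codon 9: CUU Leu / CUU Leu — identical.
Nonsynonymous differences: 3.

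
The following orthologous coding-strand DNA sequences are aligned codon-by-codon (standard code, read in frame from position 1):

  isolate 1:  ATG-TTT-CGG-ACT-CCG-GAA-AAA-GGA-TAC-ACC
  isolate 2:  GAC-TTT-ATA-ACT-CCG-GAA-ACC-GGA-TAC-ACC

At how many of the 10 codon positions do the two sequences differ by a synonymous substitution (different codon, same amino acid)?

Codon 1: ATG Met / GAC Asp — nonsynonymous.
Codon 2: TTT Phe / TTT Phe — identical.
Codon 3: CGG Arg / ATA Ile — nonsynonymous.
Codon 4: ACT Thr / ACT Thr — identical.
Codon 5: CCG Pro / CCG Pro — identical.
Codon 6: GAA Glu / GAA Glu — identical.
Codon 7: AAA Lys / ACC Thr — nonsynonymous.
Codon 8: GGA Gly / GGA Gly — identical.
Codon 9: TAC Tyr / TAC Tyr — identical.
Codon 10: ACC Thr / ACC Thr — identical.
Synonymous differences: 0.

0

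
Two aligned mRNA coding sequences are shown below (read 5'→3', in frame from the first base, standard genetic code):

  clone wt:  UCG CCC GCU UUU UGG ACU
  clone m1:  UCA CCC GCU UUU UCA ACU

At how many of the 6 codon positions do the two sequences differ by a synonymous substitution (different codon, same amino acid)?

Codon 1: UCG Ser / UCA Ser — synonymous.
Codon 2: CCC Pro / CCC Pro — identical.
Codon 3: GCU Ala / GCU Ala — identical.
Codon 4: UUU Phe / UUU Phe — identical.
Codon 5: UGG Trp / UCA Ser — nonsynonymous.
Codon 6: ACU Thr / ACU Thr — identical.
Synonymous differences: 1.

1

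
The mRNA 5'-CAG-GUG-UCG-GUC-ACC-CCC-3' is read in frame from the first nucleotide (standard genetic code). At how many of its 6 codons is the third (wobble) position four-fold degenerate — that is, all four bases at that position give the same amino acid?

Codon 1 CAG (Gln): third position 2-fold.
Codon 2 GUG (Val): third position 4-fold.
Codon 3 UCG (Ser): third position 4-fold.
Codon 4 GUC (Val): third position 4-fold.
Codon 5 ACC (Thr): third position 4-fold.
Codon 6 CCC (Pro): third position 4-fold.
Four-fold degenerate third positions: 5.

5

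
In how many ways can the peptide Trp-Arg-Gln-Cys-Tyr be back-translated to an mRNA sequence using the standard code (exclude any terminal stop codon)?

Trp: 1 codon.
Arg: 6 codons.
Gln: 2 codons.
Cys: 2 codons.
Tyr: 2 codons.
1 × 6 × 2 × 2 × 2 = 48.

48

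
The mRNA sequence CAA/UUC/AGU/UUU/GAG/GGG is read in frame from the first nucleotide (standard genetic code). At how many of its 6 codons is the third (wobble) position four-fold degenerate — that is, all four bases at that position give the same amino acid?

1

Codon 1 CAA (Gln): third position 2-fold.
Codon 2 UUC (Phe): third position 2-fold.
Codon 3 AGU (Ser): third position 2-fold.
Codon 4 UUU (Phe): third position 2-fold.
Codon 5 GAG (Glu): third position 2-fold.
Codon 6 GGG (Gly): third position 4-fold.
Four-fold degenerate third positions: 1.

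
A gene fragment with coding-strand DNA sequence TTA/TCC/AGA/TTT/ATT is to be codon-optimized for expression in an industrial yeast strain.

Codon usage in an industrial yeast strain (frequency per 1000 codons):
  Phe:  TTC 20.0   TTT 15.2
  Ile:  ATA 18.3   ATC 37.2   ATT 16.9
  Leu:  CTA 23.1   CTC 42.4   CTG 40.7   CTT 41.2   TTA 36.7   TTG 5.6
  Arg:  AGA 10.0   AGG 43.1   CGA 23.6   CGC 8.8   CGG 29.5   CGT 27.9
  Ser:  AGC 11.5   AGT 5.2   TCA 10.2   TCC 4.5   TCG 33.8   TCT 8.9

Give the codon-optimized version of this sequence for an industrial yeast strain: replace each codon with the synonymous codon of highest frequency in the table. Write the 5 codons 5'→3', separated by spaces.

Codon 1 (Leu): best is CTC at 42.4.
Codon 2 (Ser): best is TCG at 33.8.
Codon 3 (Arg): best is AGG at 43.1.
Codon 4 (Phe): best is TTC at 20.0.
Codon 5 (Ile): best is ATC at 37.2.

CTC TCG AGG TTC ATC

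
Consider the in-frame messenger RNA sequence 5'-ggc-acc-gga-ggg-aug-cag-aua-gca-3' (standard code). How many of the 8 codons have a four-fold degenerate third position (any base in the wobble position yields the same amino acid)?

Codon 1 GGC (Gly): third position 4-fold.
Codon 2 ACC (Thr): third position 4-fold.
Codon 3 GGA (Gly): third position 4-fold.
Codon 4 GGG (Gly): third position 4-fold.
Codon 5 AUG (Met): third position 1-fold.
Codon 6 CAG (Gln): third position 2-fold.
Codon 7 AUA (Ile): third position 3-fold.
Codon 8 GCA (Ala): third position 4-fold.
Four-fold degenerate third positions: 5.

5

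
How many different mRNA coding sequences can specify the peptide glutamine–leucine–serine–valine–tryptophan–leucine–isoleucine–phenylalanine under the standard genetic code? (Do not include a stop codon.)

10368

Gln: 2 codons.
Leu: 6 codons.
Ser: 6 codons.
Val: 4 codons.
Trp: 1 codon.
Leu: 6 codons.
Ile: 3 codons.
Phe: 2 codons.
2 × 6 × 6 × 4 × 1 × 6 × 3 × 2 = 10368.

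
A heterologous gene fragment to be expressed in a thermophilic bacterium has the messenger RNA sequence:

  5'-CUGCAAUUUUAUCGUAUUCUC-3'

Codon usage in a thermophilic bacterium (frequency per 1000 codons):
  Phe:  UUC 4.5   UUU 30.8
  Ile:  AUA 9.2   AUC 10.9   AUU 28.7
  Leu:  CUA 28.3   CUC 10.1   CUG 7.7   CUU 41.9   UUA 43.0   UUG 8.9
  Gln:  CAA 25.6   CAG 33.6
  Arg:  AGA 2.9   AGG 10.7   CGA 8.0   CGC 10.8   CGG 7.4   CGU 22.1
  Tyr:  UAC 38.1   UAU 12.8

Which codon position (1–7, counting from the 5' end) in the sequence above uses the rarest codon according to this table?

Codon 1 CUG (Leu): 7.7 per 1000.
Codon 2 CAA (Gln): 25.6 per 1000.
Codon 3 UUU (Phe): 30.8 per 1000.
Codon 4 UAU (Tyr): 12.8 per 1000.
Codon 5 CGU (Arg): 22.1 per 1000.
Codon 6 AUU (Ile): 28.7 per 1000.
Codon 7 CUC (Leu): 10.1 per 1000.
Lowest frequency is 7.7 at codon 1.

1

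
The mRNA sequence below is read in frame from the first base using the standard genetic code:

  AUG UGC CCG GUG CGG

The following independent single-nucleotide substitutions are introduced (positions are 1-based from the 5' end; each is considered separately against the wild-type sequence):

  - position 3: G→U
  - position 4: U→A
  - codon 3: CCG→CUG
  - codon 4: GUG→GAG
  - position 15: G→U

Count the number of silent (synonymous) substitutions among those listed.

Codon 1: AUG (Met) → AUU (Ile) — missense.
Codon 2: UGC (Cys) → AGC (Ser) — missense.
Codon 3: CCG (Pro) → CUG (Leu) — missense.
Codon 4: GUG (Val) → GAG (Glu) — missense.
Codon 5: CGG (Arg) → CGU (Arg) — synonymous.
Synonymous: 1 of 5.

1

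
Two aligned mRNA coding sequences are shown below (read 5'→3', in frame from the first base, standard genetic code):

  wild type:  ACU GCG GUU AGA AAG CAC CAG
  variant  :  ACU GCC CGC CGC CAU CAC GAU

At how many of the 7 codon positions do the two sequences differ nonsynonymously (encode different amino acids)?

3

Codon 1: ACU Thr / ACU Thr — identical.
Codon 2: GCG Ala / GCC Ala — synonymous.
Codon 3: GUU Val / CGC Arg — nonsynonymous.
Codon 4: AGA Arg / CGC Arg — synonymous.
Codon 5: AAG Lys / CAU His — nonsynonymous.
Codon 6: CAC His / CAC His — identical.
Codon 7: CAG Gln / GAU Asp — nonsynonymous.
Nonsynonymous differences: 3.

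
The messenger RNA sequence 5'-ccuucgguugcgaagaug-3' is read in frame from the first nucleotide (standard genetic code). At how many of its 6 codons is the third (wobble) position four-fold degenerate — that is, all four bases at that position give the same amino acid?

4

Codon 1 CCU (Pro): third position 4-fold.
Codon 2 UCG (Ser): third position 4-fold.
Codon 3 GUU (Val): third position 4-fold.
Codon 4 GCG (Ala): third position 4-fold.
Codon 5 AAG (Lys): third position 2-fold.
Codon 6 AUG (Met): third position 1-fold.
Four-fold degenerate third positions: 4.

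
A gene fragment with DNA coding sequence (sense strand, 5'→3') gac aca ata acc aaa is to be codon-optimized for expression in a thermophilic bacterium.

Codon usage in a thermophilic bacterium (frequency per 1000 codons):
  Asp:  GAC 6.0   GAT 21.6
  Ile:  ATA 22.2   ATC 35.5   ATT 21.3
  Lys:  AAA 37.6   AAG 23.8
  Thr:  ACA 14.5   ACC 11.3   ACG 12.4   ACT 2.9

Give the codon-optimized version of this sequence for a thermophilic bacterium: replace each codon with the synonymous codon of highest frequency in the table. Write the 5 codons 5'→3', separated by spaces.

Codon 1 (Asp): best is GAT at 21.6.
Codon 2 (Thr): best is ACA at 14.5.
Codon 3 (Ile): best is ATC at 35.5.
Codon 4 (Thr): best is ACA at 14.5.
Codon 5 (Lys): best is AAA at 37.6.

GAT ACA ATC ACA AAA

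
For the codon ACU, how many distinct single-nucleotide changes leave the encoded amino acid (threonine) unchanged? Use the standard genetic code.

3

Position 1: none → 0 synonymous.
Position 2: none → 0 synonymous.
Position 3: ACC, ACA, ACG → 3 synonymous.
Total: 0 + 0 + 3 = 3.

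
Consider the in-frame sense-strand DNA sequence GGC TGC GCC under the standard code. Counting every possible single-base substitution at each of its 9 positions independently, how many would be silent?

Codon 1 (GGC, Gly): 3 synonymous substitutions.
Codon 2 (TGC, Cys): 1 synonymous substitution.
Codon 3 (GCC, Ala): 3 synonymous substitutions.
Total: 3 + 1 + 3 = 7.

7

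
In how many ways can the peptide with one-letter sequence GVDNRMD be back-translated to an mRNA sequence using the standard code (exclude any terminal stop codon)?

768

Gly: 4 codons.
Val: 4 codons.
Asp: 2 codons.
Asn: 2 codons.
Arg: 6 codons.
Met: 1 codon.
Asp: 2 codons.
4 × 4 × 2 × 2 × 6 × 1 × 2 = 768.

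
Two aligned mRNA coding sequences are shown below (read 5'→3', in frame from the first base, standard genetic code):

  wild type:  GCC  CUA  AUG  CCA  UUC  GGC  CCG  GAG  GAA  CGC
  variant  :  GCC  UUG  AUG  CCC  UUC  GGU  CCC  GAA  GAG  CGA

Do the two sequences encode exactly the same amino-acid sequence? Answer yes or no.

Codon 1: GCC Ala / GCC Ala — identical.
Codon 2: CUA Leu / UUG Leu — synonymous.
Codon 3: AUG Met / AUG Met — identical.
Codon 4: CCA Pro / CCC Pro — synonymous.
Codon 5: UUC Phe / UUC Phe — identical.
Codon 6: GGC Gly / GGU Gly — synonymous.
Codon 7: CCG Pro / CCC Pro — synonymous.
Codon 8: GAG Glu / GAA Glu — synonymous.
Codon 9: GAA Glu / GAG Glu — synonymous.
Codon 10: CGC Arg / CGA Arg — synonymous.
Nonsynonymous differences: 0 → same protein.

yes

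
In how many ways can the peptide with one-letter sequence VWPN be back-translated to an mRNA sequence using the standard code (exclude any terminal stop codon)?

Val: 4 codons.
Trp: 1 codon.
Pro: 4 codons.
Asn: 2 codons.
4 × 1 × 4 × 2 = 32.

32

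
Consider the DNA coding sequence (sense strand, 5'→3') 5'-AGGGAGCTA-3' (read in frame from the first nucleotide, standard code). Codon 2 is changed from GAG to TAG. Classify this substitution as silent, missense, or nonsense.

nonsense

Position 4 falls in codon 2: GAG → Glu.
After the substitution the codon is TAG → Stop.
The new codon is a stop codon, so this is a nonsense mutation.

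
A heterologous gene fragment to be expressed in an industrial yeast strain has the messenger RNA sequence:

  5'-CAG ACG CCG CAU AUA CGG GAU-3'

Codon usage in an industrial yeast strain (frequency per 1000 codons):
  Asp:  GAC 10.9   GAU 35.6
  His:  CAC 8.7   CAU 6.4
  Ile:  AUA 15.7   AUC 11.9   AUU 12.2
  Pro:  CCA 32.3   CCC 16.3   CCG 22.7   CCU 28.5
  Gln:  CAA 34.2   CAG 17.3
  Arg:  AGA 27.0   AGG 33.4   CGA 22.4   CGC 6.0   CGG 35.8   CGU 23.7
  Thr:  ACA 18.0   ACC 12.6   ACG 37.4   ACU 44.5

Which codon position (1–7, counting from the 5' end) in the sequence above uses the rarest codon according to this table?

4

Codon 1 CAG (Gln): 17.3 per 1000.
Codon 2 ACG (Thr): 37.4 per 1000.
Codon 3 CCG (Pro): 22.7 per 1000.
Codon 4 CAU (His): 6.4 per 1000.
Codon 5 AUA (Ile): 15.7 per 1000.
Codon 6 CGG (Arg): 35.8 per 1000.
Codon 7 GAU (Asp): 35.6 per 1000.
Lowest frequency is 6.4 at codon 4.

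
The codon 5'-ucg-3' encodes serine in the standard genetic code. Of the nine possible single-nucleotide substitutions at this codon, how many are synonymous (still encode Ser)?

3

Position 1: none → 0 synonymous.
Position 2: none → 0 synonymous.
Position 3: UCU, UCC, UCA → 3 synonymous.
Total: 0 + 0 + 3 = 3.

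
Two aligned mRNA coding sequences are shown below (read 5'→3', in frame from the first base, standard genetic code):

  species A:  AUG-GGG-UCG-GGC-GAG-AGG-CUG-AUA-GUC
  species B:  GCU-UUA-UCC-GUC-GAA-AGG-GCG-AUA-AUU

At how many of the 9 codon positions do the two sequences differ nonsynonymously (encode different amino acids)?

Codon 1: AUG Met / GCU Ala — nonsynonymous.
Codon 2: GGG Gly / UUA Leu — nonsynonymous.
Codon 3: UCG Ser / UCC Ser — synonymous.
Codon 4: GGC Gly / GUC Val — nonsynonymous.
Codon 5: GAG Glu / GAA Glu — synonymous.
Codon 6: AGG Arg / AGG Arg — identical.
Codon 7: CUG Leu / GCG Ala — nonsynonymous.
Codon 8: AUA Ile / AUA Ile — identical.
Codon 9: GUC Val / AUU Ile — nonsynonymous.
Nonsynonymous differences: 5.

5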